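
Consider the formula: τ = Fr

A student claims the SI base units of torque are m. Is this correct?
Units of each symbol in τ = Fr:
  F (force): kg·m/s²
  r (lever arm): m

Multiplying the contributions: [kg·m/s²] · [m]
Adding exponents of each base unit: kg: 1, m: 2, s: -2
SI base units of torque: kg·m²/s²

The claimed units m (exponents m: 1) do not match the derived units kg·m²/s² (exponents kg: 1, m: 2, s: -2), so the claim is incorrect.

Answer: No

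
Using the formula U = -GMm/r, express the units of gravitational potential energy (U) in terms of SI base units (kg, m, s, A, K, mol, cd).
Units of each symbol in U = -GMm/r:
  G (gravitational constant): m³/(kg·s²)
  M (mass): kg
  m (mass): kg
  r (distance): m  → in the denominator, contributes 1/m
  The minus sign does not affect the units.

Multiplying the contributions: [m³/(kg·s²)] · [kg] · [kg] · [1/m]
Adding exponents of each base unit: kg: 1, m: 2, s: -2
SI base units of gravitational potential energy: kg·m²/s²

Answer: kg·m²/s²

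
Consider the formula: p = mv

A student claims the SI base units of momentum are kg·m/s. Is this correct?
Units of each symbol in p = mv:
  m (mass): kg
  v (velocity): m/s

Multiplying the contributions: [kg] · [m/s]
Adding exponents of each base unit: kg: 1, m: 1, s: -1
SI base units of momentum: kg·m/s

The claimed units kg·m/s match the derived units, so the claim is correct.

Answer: Yes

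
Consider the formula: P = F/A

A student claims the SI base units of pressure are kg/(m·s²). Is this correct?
Units of each symbol in P = F/A:
  F (force): kg·m/s²
  A (area): m²  → in the denominator, contributes 1/m²

Multiplying the contributions: [kg·m/s²] · [1/m²]
Adding exponents of each base unit: kg: 1, m: -1, s: -2
SI base units of pressure: kg/(m·s²)

The claimed units kg/(m·s²) match the derived units, so the claim is correct.

Answer: Yes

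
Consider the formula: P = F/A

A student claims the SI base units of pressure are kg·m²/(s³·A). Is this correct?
Units of each symbol in P = F/A:
  F (force): kg·m/s²
  A (area): m²  → in the denominator, contributes 1/m²

Multiplying the contributions: [kg·m/s²] · [1/m²]
Adding exponents of each base unit: kg: 1, m: -1, s: -2
SI base units of pressure: kg/(m·s²)

The claimed units kg·m²/(s³·A) (exponents kg: 1, m: 2, s: -3, A: -1) do not match the derived units kg/(m·s²) (exponents kg: 1, m: -1, s: -2), so the claim is incorrect.

Answer: No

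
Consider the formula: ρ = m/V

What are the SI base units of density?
Units of each symbol in ρ = m/V:
  m (mass): kg
  V (volume): m³  → in the denominator, contributes 1/m³

Multiplying the contributions: [kg] · [1/m³]
Adding exponents of each base unit: kg: 1, m: -3
SI base units of density: kg/m³

Answer: kg/m³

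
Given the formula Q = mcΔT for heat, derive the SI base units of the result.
Units of each symbol in Q = mcΔT:
  m (mass): kg
  c (specific heat capacity, in J/(kg·K)): m²/(s²·K)
  ΔT (temperature change): K

Multiplying the contributions: [kg] · [m²/(s²·K)] · [K]
Adding exponents of each base unit: kg: 1, m: 2, s: -2
SI base units of heat: kg·m²/s²

Answer: kg·m²/s²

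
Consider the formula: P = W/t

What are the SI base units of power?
Units of each symbol in P = W/t:
  W (work): kg·m²/s²
  t (time): s  → in the denominator, contributes 1/s

Multiplying the contributions: [kg·m²/s²] · [1/s]
Adding exponents of each base unit: kg: 1, m: 2, s: -3
SI base units of power: kg·m²/s³

Answer: kg·m²/s³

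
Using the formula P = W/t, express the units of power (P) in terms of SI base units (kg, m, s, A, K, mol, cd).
Units of each symbol in P = W/t:
  W (work): kg·m²/s²
  t (time): s  → in the denominator, contributes 1/s

Multiplying the contributions: [kg·m²/s²] · [1/s]
Adding exponents of each base unit: kg: 1, m: 2, s: -3
SI base units of power: kg·m²/s³

Answer: kg·m²/s³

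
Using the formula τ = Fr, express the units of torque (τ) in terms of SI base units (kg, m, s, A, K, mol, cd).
Units of each symbol in τ = Fr:
  F (force): kg·m/s²
  r (lever arm): m

Multiplying the contributions: [kg·m/s²] · [m]
Adding exponents of each base unit: kg: 1, m: 2, s: -2
SI base units of torque: kg·m²/s²

Answer: kg·m²/s²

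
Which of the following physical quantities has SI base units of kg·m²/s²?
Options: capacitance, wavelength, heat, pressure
Checking the SI base units of each option:
  capacitance (C = Q/V): s⁴·A²/(kg·m²)  ✗
  wavelength (λ = v/f): m  ✗
  heat (Q = mcΔT): kg·m²/s²  ✓ matches
  pressure (P = F/A): kg/(m·s²)  ✗

Only heat has units kg·m²/s².

Answer: heat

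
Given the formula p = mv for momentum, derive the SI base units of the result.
Units of each symbol in p = mv:
  m (mass): kg
  v (velocity): m/s

Multiplying the contributions: [kg] · [m/s]
Adding exponents of each base unit: kg: 1, m: 1, s: -1
SI base units of momentum: kg·m/s

Answer: kg·m/s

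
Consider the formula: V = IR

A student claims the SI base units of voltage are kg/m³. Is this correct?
Units of each symbol in V = IR:
  I (current): A
  R (resistance, in ohms): kg·m²/(s³·A²)

Multiplying the contributions: [A] · [kg·m²/(s³·A²)]
Adding exponents of each base unit: kg: 1, m: 2, s: -3, A: -1
SI base units of voltage: kg·m²/(s³·A)

The claimed units kg/m³ (exponents kg: 1, m: -3) do not match the derived units kg·m²/(s³·A) (exponents kg: 1, m: 2, s: -3, A: -1), so the claim is incorrect.

Answer: No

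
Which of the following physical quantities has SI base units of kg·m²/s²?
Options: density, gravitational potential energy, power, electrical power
Checking the SI base units of each option:
  density (ρ = m/V): kg/m³  ✗
  gravitational potential energy (U = -GMm/r): kg·m²/s²  ✓ matches
  power (P = W/t): kg·m²/s³  ✗
  electrical power (P = IV): kg·m²/s³  ✗

Only gravitational potential energy has units kg·m²/s².

Answer: gravitational potential energy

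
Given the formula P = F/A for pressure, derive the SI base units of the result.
Units of each symbol in P = F/A:
  F (force): kg·m/s²
  A (area): m²  → in the denominator, contributes 1/m²

Multiplying the contributions: [kg·m/s²] · [1/m²]
Adding exponents of each base unit: kg: 1, m: -1, s: -2
SI base units of pressure: kg/(m·s²)

Answer: kg/(m·s²)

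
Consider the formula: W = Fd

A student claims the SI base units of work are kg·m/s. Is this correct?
Units of each symbol in W = Fd:
  F (force): kg·m/s²
  d (displacement): m

Multiplying the contributions: [kg·m/s²] · [m]
Adding exponents of each base unit: kg: 1, m: 2, s: -2
SI base units of work: kg·m²/s²

The claimed units kg·m/s (exponents kg: 1, m: 1, s: -1) do not match the derived units kg·m²/s² (exponents kg: 1, m: 2, s: -2), so the claim is incorrect.

Answer: No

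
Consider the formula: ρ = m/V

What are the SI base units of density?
Units of each symbol in ρ = m/V:
  m (mass): kg
  V (volume): m³  → in the denominator, contributes 1/m³

Multiplying the contributions: [kg] · [1/m³]
Adding exponents of each base unit: kg: 1, m: -3
SI base units of density: kg/m³

Answer: kg/m³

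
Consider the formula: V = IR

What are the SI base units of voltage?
Units of each symbol in V = IR:
  I (current): A
  R (resistance, in ohms): kg·m²/(s³·A²)

Multiplying the contributions: [A] · [kg·m²/(s³·A²)]
Adding exponents of each base unit: kg: 1, m: 2, s: -3, A: -1
SI base units of voltage: kg·m²/(s³·A)

Answer: kg·m²/(s³·A)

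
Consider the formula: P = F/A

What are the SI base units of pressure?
Units of each symbol in P = F/A:
  F (force): kg·m/s²
  A (area): m²  → in the denominator, contributes 1/m²

Multiplying the contributions: [kg·m/s²] · [1/m²]
Adding exponents of each base unit: kg: 1, m: -1, s: -2
SI base units of pressure: kg/(m·s²)

Answer: kg/(m·s²)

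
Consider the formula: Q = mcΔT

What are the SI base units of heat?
Units of each symbol in Q = mcΔT:
  m (mass): kg
  c (specific heat capacity, in J/(kg·K)): m²/(s²·K)
  ΔT (temperature change): K

Multiplying the contributions: [kg] · [m²/(s²·K)] · [K]
Adding exponents of each base unit: kg: 1, m: 2, s: -2
SI base units of heat: kg·m²/s²

Answer: kg·m²/s²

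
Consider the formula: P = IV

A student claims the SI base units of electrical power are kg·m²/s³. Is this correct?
Units of each symbol in P = IV:
  I (current): A
  V (voltage, in volts): kg·m²/(s³·A)

Multiplying the contributions: [A] · [kg·m²/(s³·A)]
Adding exponents of each base unit: kg: 1, m: 2, s: -3
SI base units of electrical power: kg·m²/s³

The claimed units kg·m²/s³ match the derived units, so the claim is correct.

Answer: Yes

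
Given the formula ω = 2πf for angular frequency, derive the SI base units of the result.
Units of each symbol in ω = 2πf:
  f (frequency): 1/s
  The factor 2π is dimensionless.

Multiplying the contributions: [1/s]
Adding exponents of each base unit: s: -1
SI base units of angular frequency: 1/s

Answer: 1/s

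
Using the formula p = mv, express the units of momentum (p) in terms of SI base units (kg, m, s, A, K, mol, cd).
Units of each symbol in p = mv:
  m (mass): kg
  v (velocity): m/s

Multiplying the contributions: [kg] · [m/s]
Adding exponents of each base unit: kg: 1, m: 1, s: -1
SI base units of momentum: kg·m/s

Answer: kg·m/s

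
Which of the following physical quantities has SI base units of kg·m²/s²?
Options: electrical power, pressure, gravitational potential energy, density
Checking the SI base units of each option:
  electrical power (P = IV): kg·m²/s³  ✗
  pressure (P = F/A): kg/(m·s²)  ✗
  gravitational potential energy (U = -GMm/r): kg·m²/s²  ✓ matches
  density (ρ = m/V): kg/m³  ✗

Only gravitational potential energy has units kg·m²/s².

Answer: gravitational potential energy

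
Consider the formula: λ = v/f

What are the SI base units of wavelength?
Units of each symbol in λ = v/f:
  v (wave speed): m/s
  f (frequency): 1/s  → in the denominator, contributes s

Multiplying the contributions: [m/s] · [s]
Adding exponents of each base unit: m: 1
SI base units of wavelength: m

Answer: m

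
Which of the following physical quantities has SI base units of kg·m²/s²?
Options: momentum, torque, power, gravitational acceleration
Checking the SI base units of each option:
  momentum (p = mv): kg·m/s  ✗
  torque (τ = Fr): kg·m²/s²  ✓ matches
  power (P = W/t): kg·m²/s³  ✗
  gravitational acceleration (g = GM/r²): m/s²  ✗

Only torque has units kg·m²/s².

Answer: torque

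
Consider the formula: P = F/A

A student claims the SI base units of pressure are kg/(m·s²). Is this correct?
Units of each symbol in P = F/A:
  F (force): kg·m/s²
  A (area): m²  → in the denominator, contributes 1/m²

Multiplying the contributions: [kg·m/s²] · [1/m²]
Adding exponents of each base unit: kg: 1, m: -1, s: -2
SI base units of pressure: kg/(m·s²)

The claimed units kg/(m·s²) match the derived units, so the claim is correct.

Answer: Yes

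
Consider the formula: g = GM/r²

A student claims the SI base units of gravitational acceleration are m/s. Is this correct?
Units of each symbol in g = GM/r²:
  G (gravitational constant): m³/(kg·s²)
  M (mass): kg
  r (distance): m  → to the power 2 in the denominator, contributes 1/m²

Multiplying the contributions: [m³/(kg·s²)] · [kg] · [1/m²]
Adding exponents of each base unit: m: 1, s: -2
SI base units of gravitational acceleration: m/s²

The claimed units m/s (exponents m: 1, s: -1) do not match the derived units m/s² (exponents m: 1, s: -2), so the claim is incorrect.

Answer: No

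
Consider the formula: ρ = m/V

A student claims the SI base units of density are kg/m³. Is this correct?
Units of each symbol in ρ = m/V:
  m (mass): kg
  V (volume): m³  → in the denominator, contributes 1/m³

Multiplying the contributions: [kg] · [1/m³]
Adding exponents of each base unit: kg: 1, m: -3
SI base units of density: kg/m³

The claimed units kg/m³ match the derived units, so the claim is correct.

Answer: Yes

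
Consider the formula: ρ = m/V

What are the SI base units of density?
Units of each symbol in ρ = m/V:
  m (mass): kg
  V (volume): m³  → in the denominator, contributes 1/m³

Multiplying the contributions: [kg] · [1/m³]
Adding exponents of each base unit: kg: 1, m: -3
SI base units of density: kg/m³

Answer: kg/m³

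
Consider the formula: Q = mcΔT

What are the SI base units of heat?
Units of each symbol in Q = mcΔT:
  m (mass): kg
  c (specific heat capacity, in J/(kg·K)): m²/(s²·K)
  ΔT (temperature change): K

Multiplying the contributions: [kg] · [m²/(s²·K)] · [K]
Adding exponents of each base unit: kg: 1, m: 2, s: -2
SI base units of heat: kg·m²/s²

Answer: kg·m²/s²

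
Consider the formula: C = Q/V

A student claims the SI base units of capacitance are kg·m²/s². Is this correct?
Units of each symbol in C = Q/V:
  Q (charge, in coulombs): s·A
  V (voltage, in volts): kg·m²/(s³·A)  → in the denominator, contributes s³·A/(kg·m²)

Multiplying the contributions: [s·A] · [s³·A/(kg·m²)]
Adding exponents of each base unit: kg: -1, m: -2, s: 4, A: 2
SI base units of capacitance: s⁴·A²/(kg·m²)

The claimed units kg·m²/s² (exponents kg: 1, m: 2, s: -2) do not match the derived units s⁴·A²/(kg·m²) (exponents kg: -1, m: -2, s: 4, A: 2), so the claim is incorrect.

Answer: No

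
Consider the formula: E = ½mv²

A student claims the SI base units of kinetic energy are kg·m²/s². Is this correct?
Units of each symbol in E = ½mv²:
  m (mass): kg
  v (speed): m/s  → to the power 2, contributes m²/s²
  The factor ½ is dimensionless.

Multiplying the contributions: [kg] · [m²/s²]
Adding exponents of each base unit: kg: 1, m: 2, s: -2
SI base units of kinetic energy: kg·m²/s²

The claimed units kg·m²/s² match the derived units, so the claim is correct.

Answer: Yes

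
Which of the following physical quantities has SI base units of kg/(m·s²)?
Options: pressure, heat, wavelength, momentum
Checking the SI base units of each option:
  pressure (P = F/A): kg/(m·s²)  ✓ matches
  heat (Q = mcΔT): kg·m²/s²  ✗
  wavelength (λ = v/f): m  ✗
  momentum (p = mv): kg·m/s  ✗

Only pressure has units kg/(m·s²).

Answer: pressure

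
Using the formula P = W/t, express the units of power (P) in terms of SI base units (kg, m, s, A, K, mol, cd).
Units of each symbol in P = W/t:
  W (work): kg·m²/s²
  t (time): s  → in the denominator, contributes 1/s

Multiplying the contributions: [kg·m²/s²] · [1/s]
Adding exponents of each base unit: kg: 1, m: 2, s: -3
SI base units of power: kg·m²/s³

Answer: kg·m²/s³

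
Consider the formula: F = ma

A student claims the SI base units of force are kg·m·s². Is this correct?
Units of each symbol in F = ma:
  m (mass): kg
  a (acceleration): m/s²

Multiplying the contributions: [kg] · [m/s²]
Adding exponents of each base unit: kg: 1, m: 1, s: -2
SI base units of force: kg·m/s²

The claimed units kg·m·s² (exponents kg: 1, m: 1, s: 2) do not match the derived units kg·m/s² (exponents kg: 1, m: 1, s: -2), so the claim is incorrect.

Answer: No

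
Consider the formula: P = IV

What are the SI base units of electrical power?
Units of each symbol in P = IV:
  I (current): A
  V (voltage, in volts): kg·m²/(s³·A)

Multiplying the contributions: [A] · [kg·m²/(s³·A)]
Adding exponents of each base unit: kg: 1, m: 2, s: -3
SI base units of electrical power: kg·m²/s³

Answer: kg·m²/s³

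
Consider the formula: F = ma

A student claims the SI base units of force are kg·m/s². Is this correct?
Units of each symbol in F = ma:
  m (mass): kg
  a (acceleration): m/s²

Multiplying the contributions: [kg] · [m/s²]
Adding exponents of each base unit: kg: 1, m: 1, s: -2
SI base units of force: kg·m/s²

The claimed units kg·m/s² match the derived units, so the claim is correct.

Answer: Yes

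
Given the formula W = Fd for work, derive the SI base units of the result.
Units of each symbol in W = Fd:
  F (force): kg·m/s²
  d (displacement): m

Multiplying the contributions: [kg·m/s²] · [m]
Adding exponents of each base unit: kg: 1, m: 2, s: -2
SI base units of work: kg·m²/s²

Answer: kg·m²/s²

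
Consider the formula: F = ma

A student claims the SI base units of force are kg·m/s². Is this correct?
Units of each symbol in F = ma:
  m (mass): kg
  a (acceleration): m/s²

Multiplying the contributions: [kg] · [m/s²]
Adding exponents of each base unit: kg: 1, m: 1, s: -2
SI base units of force: kg·m/s²

The claimed units kg·m/s² match the derived units, so the claim is correct.

Answer: Yes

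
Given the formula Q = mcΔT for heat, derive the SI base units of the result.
Units of each symbol in Q = mcΔT:
  m (mass): kg
  c (specific heat capacity, in J/(kg·K)): m²/(s²·K)
  ΔT (temperature change): K

Multiplying the contributions: [kg] · [m²/(s²·K)] · [K]
Adding exponents of each base unit: kg: 1, m: 2, s: -2
SI base units of heat: kg·m²/s²

Answer: kg·m²/s²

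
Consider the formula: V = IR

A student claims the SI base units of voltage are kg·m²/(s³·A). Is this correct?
Units of each symbol in V = IR:
  I (current): A
  R (resistance, in ohms): kg·m²/(s³·A²)

Multiplying the contributions: [A] · [kg·m²/(s³·A²)]
Adding exponents of each base unit: kg: 1, m: 2, s: -3, A: -1
SI base units of voltage: kg·m²/(s³·A)

The claimed units kg·m²/(s³·A) match the derived units, so the claim is correct.

Answer: Yes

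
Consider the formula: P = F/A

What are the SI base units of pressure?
Units of each symbol in P = F/A:
  F (force): kg·m/s²
  A (area): m²  → in the denominator, contributes 1/m²

Multiplying the contributions: [kg·m/s²] · [1/m²]
Adding exponents of each base unit: kg: 1, m: -1, s: -2
SI base units of pressure: kg/(m·s²)

Answer: kg/(m·s²)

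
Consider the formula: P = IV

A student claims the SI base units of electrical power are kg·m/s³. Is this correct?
Units of each symbol in P = IV:
  I (current): A
  V (voltage, in volts): kg·m²/(s³·A)

Multiplying the contributions: [A] · [kg·m²/(s³·A)]
Adding exponents of each base unit: kg: 1, m: 2, s: -3
SI base units of electrical power: kg·m²/s³

The claimed units kg·m/s³ (exponents kg: 1, m: 1, s: -3) do not match the derived units kg·m²/s³ (exponents kg: 1, m: 2, s: -3), so the claim is incorrect.

Answer: No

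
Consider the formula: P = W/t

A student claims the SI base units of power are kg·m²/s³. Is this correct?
Units of each symbol in P = W/t:
  W (work): kg·m²/s²
  t (time): s  → in the denominator, contributes 1/s

Multiplying the contributions: [kg·m²/s²] · [1/s]
Adding exponents of each base unit: kg: 1, m: 2, s: -3
SI base units of power: kg·m²/s³

The claimed units kg·m²/s³ match the derived units, so the claim is correct.

Answer: Yes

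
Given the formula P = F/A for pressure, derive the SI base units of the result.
Units of each symbol in P = F/A:
  F (force): kg·m/s²
  A (area): m²  → in the denominator, contributes 1/m²

Multiplying the contributions: [kg·m/s²] · [1/m²]
Adding exponents of each base unit: kg: 1, m: -1, s: -2
SI base units of pressure: kg/(m·s²)

Answer: kg/(m·s²)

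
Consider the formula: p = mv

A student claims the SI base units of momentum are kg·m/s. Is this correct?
Units of each symbol in p = mv:
  m (mass): kg
  v (velocity): m/s

Multiplying the contributions: [kg] · [m/s]
Adding exponents of each base unit: kg: 1, m: 1, s: -1
SI base units of momentum: kg·m/s

The claimed units kg·m/s match the derived units, so the claim is correct.

Answer: Yes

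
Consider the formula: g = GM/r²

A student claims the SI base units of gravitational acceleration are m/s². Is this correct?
Units of each symbol in g = GM/r²:
  G (gravitational constant): m³/(kg·s²)
  M (mass): kg
  r (distance): m  → to the power 2 in the denominator, contributes 1/m²

Multiplying the contributions: [m³/(kg·s²)] · [kg] · [1/m²]
Adding exponents of each base unit: m: 1, s: -2
SI base units of gravitational acceleration: m/s²

The claimed units m/s² match the derived units, so the claim is correct.

Answer: Yes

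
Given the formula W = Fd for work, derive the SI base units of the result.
Units of each symbol in W = Fd:
  F (force): kg·m/s²
  d (displacement): m

Multiplying the contributions: [kg·m/s²] · [m]
Adding exponents of each base unit: kg: 1, m: 2, s: -2
SI base units of work: kg·m²/s²

Answer: kg·m²/s²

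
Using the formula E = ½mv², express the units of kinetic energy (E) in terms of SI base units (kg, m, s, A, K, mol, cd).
Units of each symbol in E = ½mv²:
  m (mass): kg
  v (speed): m/s  → to the power 2, contributes m²/s²
  The factor ½ is dimensionless.

Multiplying the contributions: [kg] · [m²/s²]
Adding exponents of each base unit: kg: 1, m: 2, s: -2
SI base units of kinetic energy: kg·m²/s²

Answer: kg·m²/s²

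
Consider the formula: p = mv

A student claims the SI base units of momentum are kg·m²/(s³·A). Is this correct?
Units of each symbol in p = mv:
  m (mass): kg
  v (velocity): m/s

Multiplying the contributions: [kg] · [m/s]
Adding exponents of each base unit: kg: 1, m: 1, s: -1
SI base units of momentum: kg·m/s

The claimed units kg·m²/(s³·A) (exponents kg: 1, m: 2, s: -3, A: -1) do not match the derived units kg·m/s (exponents kg: 1, m: 1, s: -1), so the claim is incorrect.

Answer: No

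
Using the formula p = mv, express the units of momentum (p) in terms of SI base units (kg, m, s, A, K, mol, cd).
Units of each symbol in p = mv:
  m (mass): kg
  v (velocity): m/s

Multiplying the contributions: [kg] · [m/s]
Adding exponents of each base unit: kg: 1, m: 1, s: -1
SI base units of momentum: kg·m/s

Answer: kg·m/s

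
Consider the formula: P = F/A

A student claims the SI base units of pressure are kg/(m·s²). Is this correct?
Units of each symbol in P = F/A:
  F (force): kg·m/s²
  A (area): m²  → in the denominator, contributes 1/m²

Multiplying the contributions: [kg·m/s²] · [1/m²]
Adding exponents of each base unit: kg: 1, m: -1, s: -2
SI base units of pressure: kg/(m·s²)

The claimed units kg/(m·s²) match the derived units, so the claim is correct.

Answer: Yes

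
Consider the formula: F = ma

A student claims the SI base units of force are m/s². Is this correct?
Units of each symbol in F = ma:
  m (mass): kg
  a (acceleration): m/s²

Multiplying the contributions: [kg] · [m/s²]
Adding exponents of each base unit: kg: 1, m: 1, s: -2
SI base units of force: kg·m/s²

The claimed units m/s² (exponents m: 1, s: -2) do not match the derived units kg·m/s² (exponents kg: 1, m: 1, s: -2), so the claim is incorrect.

Answer: No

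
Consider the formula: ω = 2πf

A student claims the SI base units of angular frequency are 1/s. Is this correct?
Units of each symbol in ω = 2πf:
  f (frequency): 1/s
  The factor 2π is dimensionless.

Multiplying the contributions: [1/s]
Adding exponents of each base unit: s: -1
SI base units of angular frequency: 1/s

The claimed units 1/s match the derived units, so the claim is correct.

Answer: Yes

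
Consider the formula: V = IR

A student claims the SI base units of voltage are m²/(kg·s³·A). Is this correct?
Units of each symbol in V = IR:
  I (current): A
  R (resistance, in ohms): kg·m²/(s³·A²)

Multiplying the contributions: [A] · [kg·m²/(s³·A²)]
Adding exponents of each base unit: kg: 1, m: 2, s: -3, A: -1
SI base units of voltage: kg·m²/(s³·A)

The claimed units m²/(kg·s³·A) (exponents kg: -1, m: 2, s: -3, A: -1) do not match the derived units kg·m²/(s³·A) (exponents kg: 1, m: 2, s: -3, A: -1), so the claim is incorrect.

Answer: No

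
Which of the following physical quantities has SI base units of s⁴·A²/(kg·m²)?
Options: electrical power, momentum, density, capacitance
Checking the SI base units of each option:
  electrical power (P = IV): kg·m²/s³  ✗
  momentum (p = mv): kg·m/s  ✗
  density (ρ = m/V): kg/m³  ✗
  capacitance (C = Q/V): s⁴·A²/(kg·m²)  ✓ matches

Only capacitance has units s⁴·A²/(kg·m²).

Answer: capacitance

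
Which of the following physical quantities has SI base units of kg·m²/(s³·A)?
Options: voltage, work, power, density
Checking the SI base units of each option:
  voltage (V = IR): kg·m²/(s³·A)  ✓ matches
  work (W = Fd): kg·m²/s²  ✗
  power (P = W/t): kg·m²/s³  ✗
  density (ρ = m/V): kg/m³  ✗

Only voltage has units kg·m²/(s³·A).

Answer: voltage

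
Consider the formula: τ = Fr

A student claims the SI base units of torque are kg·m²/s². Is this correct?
Units of each symbol in τ = Fr:
  F (force): kg·m/s²
  r (lever arm): m

Multiplying the contributions: [kg·m/s²] · [m]
Adding exponents of each base unit: kg: 1, m: 2, s: -2
SI base units of torque: kg·m²/s²

The claimed units kg·m²/s² match the derived units, so the claim is correct.

Answer: Yes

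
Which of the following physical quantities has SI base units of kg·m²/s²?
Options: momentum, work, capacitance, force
Checking the SI base units of each option:
  momentum (p = mv): kg·m/s  ✗
  work (W = Fd): kg·m²/s²  ✓ matches
  capacitance (C = Q/V): s⁴·A²/(kg·m²)  ✗
  force (F = ma): kg·m/s²  ✗

Only work has units kg·m²/s².

Answer: work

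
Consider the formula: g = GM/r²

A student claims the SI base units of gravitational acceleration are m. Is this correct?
Units of each symbol in g = GM/r²:
  G (gravitational constant): m³/(kg·s²)
  M (mass): kg
  r (distance): m  → to the power 2 in the denominator, contributes 1/m²

Multiplying the contributions: [m³/(kg·s²)] · [kg] · [1/m²]
Adding exponents of each base unit: m: 1, s: -2
SI base units of gravitational acceleration: m/s²

The claimed units m (exponents m: 1) do not match the derived units m/s² (exponents m: 1, s: -2), so the claim is incorrect.

Answer: No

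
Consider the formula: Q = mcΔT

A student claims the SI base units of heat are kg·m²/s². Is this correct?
Units of each symbol in Q = mcΔT:
  m (mass): kg
  c (specific heat capacity, in J/(kg·K)): m²/(s²·K)
  ΔT (temperature change): K

Multiplying the contributions: [kg] · [m²/(s²·K)] · [K]
Adding exponents of each base unit: kg: 1, m: 2, s: -2
SI base units of heat: kg·m²/s²

The claimed units kg·m²/s² match the derived units, so the claim is correct.

Answer: Yes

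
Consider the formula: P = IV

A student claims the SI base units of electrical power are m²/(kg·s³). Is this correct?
Units of each symbol in P = IV:
  I (current): A
  V (voltage, in volts): kg·m²/(s³·A)

Multiplying the contributions: [A] · [kg·m²/(s³·A)]
Adding exponents of each base unit: kg: 1, m: 2, s: -3
SI base units of electrical power: kg·m²/s³

The claimed units m²/(kg·s³) (exponents kg: -1, m: 2, s: -3) do not match the derived units kg·m²/s³ (exponents kg: 1, m: 2, s: -3), so the claim is incorrect.

Answer: No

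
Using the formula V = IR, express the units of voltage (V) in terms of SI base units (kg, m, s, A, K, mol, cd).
Units of each symbol in V = IR:
  I (current): A
  R (resistance, in ohms): kg·m²/(s³·A²)

Multiplying the contributions: [A] · [kg·m²/(s³·A²)]
Adding exponents of each base unit: kg: 1, m: 2, s: -3, A: -1
SI base units of voltage: kg·m²/(s³·A)

Answer: kg·m²/(s³·A)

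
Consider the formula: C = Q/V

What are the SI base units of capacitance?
Units of each symbol in C = Q/V:
  Q (charge, in coulombs): s·A
  V (voltage, in volts): kg·m²/(s³·A)  → in the denominator, contributes s³·A/(kg·m²)

Multiplying the contributions: [s·A] · [s³·A/(kg·m²)]
Adding exponents of each base unit: kg: -1, m: -2, s: 4, A: 2
SI base units of capacitance: s⁴·A²/(kg·m²)

Answer: s⁴·A²/(kg·m²)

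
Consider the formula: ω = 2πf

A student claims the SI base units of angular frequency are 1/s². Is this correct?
Units of each symbol in ω = 2πf:
  f (frequency): 1/s
  The factor 2π is dimensionless.

Multiplying the contributions: [1/s]
Adding exponents of each base unit: s: -1
SI base units of angular frequency: 1/s

The claimed units 1/s² (exponents s: -2) do not match the derived units 1/s (exponents s: -1), so the claim is incorrect.

Answer: No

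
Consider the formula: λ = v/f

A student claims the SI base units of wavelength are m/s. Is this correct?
Units of each symbol in λ = v/f:
  v (wave speed): m/s
  f (frequency): 1/s  → in the denominator, contributes s

Multiplying the contributions: [m/s] · [s]
Adding exponents of each base unit: m: 1
SI base units of wavelength: m

The claimed units m/s (exponents m: 1, s: -1) do not match the derived units m (exponents m: 1), so the claim is incorrect.

Answer: No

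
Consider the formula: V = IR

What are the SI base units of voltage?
Units of each symbol in V = IR:
  I (current): A
  R (resistance, in ohms): kg·m²/(s³·A²)

Multiplying the contributions: [A] · [kg·m²/(s³·A²)]
Adding exponents of each base unit: kg: 1, m: 2, s: -3, A: -1
SI base units of voltage: kg·m²/(s³·A)

Answer: kg·m²/(s³·A)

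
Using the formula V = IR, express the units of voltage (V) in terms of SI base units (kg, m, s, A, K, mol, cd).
Units of each symbol in V = IR:
  I (current): A
  R (resistance, in ohms): kg·m²/(s³·A²)

Multiplying the contributions: [A] · [kg·m²/(s³·A²)]
Adding exponents of each base unit: kg: 1, m: 2, s: -3, A: -1
SI base units of voltage: kg·m²/(s³·A)

Answer: kg·m²/(s³·A)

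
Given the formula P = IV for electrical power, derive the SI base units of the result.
Units of each symbol in P = IV:
  I (current): A
  V (voltage, in volts): kg·m²/(s³·A)

Multiplying the contributions: [A] · [kg·m²/(s³·A)]
Adding exponents of each base unit: kg: 1, m: 2, s: -3
SI base units of electrical power: kg·m²/s³

Answer: kg·m²/s³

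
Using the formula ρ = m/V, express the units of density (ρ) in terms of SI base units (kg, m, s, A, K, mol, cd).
Units of each symbol in ρ = m/V:
  m (mass): kg
  V (volume): m³  → in the denominator, contributes 1/m³

Multiplying the contributions: [kg] · [1/m³]
Adding exponents of each base unit: kg: 1, m: -3
SI base units of density: kg/m³

Answer: kg/m³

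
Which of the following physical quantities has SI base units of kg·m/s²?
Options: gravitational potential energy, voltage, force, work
Checking the SI base units of each option:
  gravitational potential energy (U = -GMm/r): kg·m²/s²  ✗
  voltage (V = IR): kg·m²/(s³·A)  ✗
  force (F = ma): kg·m/s²  ✓ matches
  work (W = Fd): kg·m²/s²  ✗

Only force has units kg·m/s².

Answer: force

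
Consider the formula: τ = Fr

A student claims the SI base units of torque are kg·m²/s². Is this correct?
Units of each symbol in τ = Fr:
  F (force): kg·m/s²
  r (lever arm): m

Multiplying the contributions: [kg·m/s²] · [m]
Adding exponents of each base unit: kg: 1, m: 2, s: -2
SI base units of torque: kg·m²/s²

The claimed units kg·m²/s² match the derived units, so the claim is correct.

Answer: Yes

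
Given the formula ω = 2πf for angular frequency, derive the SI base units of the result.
Units of each symbol in ω = 2πf:
  f (frequency): 1/s
  The factor 2π is dimensionless.

Multiplying the contributions: [1/s]
Adding exponents of each base unit: s: -1
SI base units of angular frequency: 1/s

Answer: 1/s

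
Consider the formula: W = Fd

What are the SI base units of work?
Units of each symbol in W = Fd:
  F (force): kg·m/s²
  d (displacement): m

Multiplying the contributions: [kg·m/s²] · [m]
Adding exponents of each base unit: kg: 1, m: 2, s: -2
SI base units of work: kg·m²/s²

Answer: kg·m²/s²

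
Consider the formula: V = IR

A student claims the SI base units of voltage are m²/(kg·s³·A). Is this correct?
Units of each symbol in V = IR:
  I (current): A
  R (resistance, in ohms): kg·m²/(s³·A²)

Multiplying the contributions: [A] · [kg·m²/(s³·A²)]
Adding exponents of each base unit: kg: 1, m: 2, s: -3, A: -1
SI base units of voltage: kg·m²/(s³·A)

The claimed units m²/(kg·s³·A) (exponents kg: -1, m: 2, s: -3, A: -1) do not match the derived units kg·m²/(s³·A) (exponents kg: 1, m: 2, s: -3, A: -1), so the claim is incorrect.

Answer: No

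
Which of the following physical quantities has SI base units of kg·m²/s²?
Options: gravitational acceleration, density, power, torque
Checking the SI base units of each option:
  gravitational acceleration (g = GM/r²): m/s²  ✗
  density (ρ = m/V): kg/m³  ✗
  power (P = W/t): kg·m²/s³  ✗
  torque (τ = Fr): kg·m²/s²  ✓ matches

Only torque has units kg·m²/s².

Answer: torque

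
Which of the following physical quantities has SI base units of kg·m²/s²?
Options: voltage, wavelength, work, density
Checking the SI base units of each option:
  voltage (V = IR): kg·m²/(s³·A)  ✗
  wavelength (λ = v/f): m  ✗
  work (W = Fd): kg·m²/s²  ✓ matches
  density (ρ = m/V): kg/m³  ✗

Only work has units kg·m²/s².

Answer: work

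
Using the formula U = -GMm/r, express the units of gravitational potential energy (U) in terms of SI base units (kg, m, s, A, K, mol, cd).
Units of each symbol in U = -GMm/r:
  G (gravitational constant): m³/(kg·s²)
  M (mass): kg
  m (mass): kg
  r (distance): m  → in the denominator, contributes 1/m
  The minus sign does not affect the units.

Multiplying the contributions: [m³/(kg·s²)] · [kg] · [kg] · [1/m]
Adding exponents of each base unit: kg: 1, m: 2, s: -2
SI base units of gravitational potential energy: kg·m²/s²

Answer: kg·m²/s²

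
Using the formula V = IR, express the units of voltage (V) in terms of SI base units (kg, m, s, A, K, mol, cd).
Units of each symbol in V = IR:
  I (current): A
  R (resistance, in ohms): kg·m²/(s³·A²)

Multiplying the contributions: [A] · [kg·m²/(s³·A²)]
Adding exponents of each base unit: kg: 1, m: 2, s: -3, A: -1
SI base units of voltage: kg·m²/(s³·A)

Answer: kg·m²/(s³·A)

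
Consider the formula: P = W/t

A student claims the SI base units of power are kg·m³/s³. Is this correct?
Units of each symbol in P = W/t:
  W (work): kg·m²/s²
  t (time): s  → in the denominator, contributes 1/s

Multiplying the contributions: [kg·m²/s²] · [1/s]
Adding exponents of each base unit: kg: 1, m: 2, s: -3
SI base units of power: kg·m²/s³

The claimed units kg·m³/s³ (exponents kg: 1, m: 3, s: -3) do not match the derived units kg·m²/s³ (exponents kg: 1, m: 2, s: -3), so the claim is incorrect.

Answer: No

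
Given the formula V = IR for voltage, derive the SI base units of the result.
Units of each symbol in V = IR:
  I (current): A
  R (resistance, in ohms): kg·m²/(s³·A²)

Multiplying the contributions: [A] · [kg·m²/(s³·A²)]
Adding exponents of each base unit: kg: 1, m: 2, s: -3, A: -1
SI base units of voltage: kg·m²/(s³·A)

Answer: kg·m²/(s³·A)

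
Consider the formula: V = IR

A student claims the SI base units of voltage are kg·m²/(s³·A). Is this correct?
Units of each symbol in V = IR:
  I (current): A
  R (resistance, in ohms): kg·m²/(s³·A²)

Multiplying the contributions: [A] · [kg·m²/(s³·A²)]
Adding exponents of each base unit: kg: 1, m: 2, s: -3, A: -1
SI base units of voltage: kg·m²/(s³·A)

The claimed units kg·m²/(s³·A) match the derived units, so the claim is correct.

Answer: Yes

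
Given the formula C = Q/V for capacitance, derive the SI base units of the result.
Units of each symbol in C = Q/V:
  Q (charge, in coulombs): s·A
  V (voltage, in volts): kg·m²/(s³·A)  → in the denominator, contributes s³·A/(kg·m²)

Multiplying the contributions: [s·A] · [s³·A/(kg·m²)]
Adding exponents of each base unit: kg: -1, m: -2, s: 4, A: 2
SI base units of capacitance: s⁴·A²/(kg·m²)

Answer: s⁴·A²/(kg·m²)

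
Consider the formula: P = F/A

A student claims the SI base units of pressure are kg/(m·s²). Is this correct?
Units of each symbol in P = F/A:
  F (force): kg·m/s²
  A (area): m²  → in the denominator, contributes 1/m²

Multiplying the contributions: [kg·m/s²] · [1/m²]
Adding exponents of each base unit: kg: 1, m: -1, s: -2
SI base units of pressure: kg/(m·s²)

The claimed units kg/(m·s²) match the derived units, so the claim is correct.

Answer: Yes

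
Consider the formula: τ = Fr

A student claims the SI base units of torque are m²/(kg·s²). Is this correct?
Units of each symbol in τ = Fr:
  F (force): kg·m/s²
  r (lever arm): m

Multiplying the contributions: [kg·m/s²] · [m]
Adding exponents of each base unit: kg: 1, m: 2, s: -2
SI base units of torque: kg·m²/s²

The claimed units m²/(kg·s²) (exponents kg: -1, m: 2, s: -2) do not match the derived units kg·m²/s² (exponents kg: 1, m: 2, s: -2), so the claim is incorrect.

Answer: No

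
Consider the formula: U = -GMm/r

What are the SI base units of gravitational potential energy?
Units of each symbol in U = -GMm/r:
  G (gravitational constant): m³/(kg·s²)
  M (mass): kg
  m (mass): kg
  r (distance): m  → in the denominator, contributes 1/m
  The minus sign does not affect the units.

Multiplying the contributions: [m³/(kg·s²)] · [kg] · [kg] · [1/m]
Adding exponents of each base unit: kg: 1, m: 2, s: -2
SI base units of gravitational potential energy: kg·m²/s²

Answer: kg·m²/s²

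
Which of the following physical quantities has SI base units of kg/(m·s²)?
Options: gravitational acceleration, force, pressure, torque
Checking the SI base units of each option:
  gravitational acceleration (g = GM/r²): m/s²  ✗
  force (F = ma): kg·m/s²  ✗
  pressure (P = F/A): kg/(m·s²)  ✓ matches
  torque (τ = Fr): kg·m²/s²  ✗

Only pressure has units kg/(m·s²).

Answer: pressure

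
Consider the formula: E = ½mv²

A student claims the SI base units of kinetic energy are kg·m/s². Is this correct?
Units of each symbol in E = ½mv²:
  m (mass): kg
  v (speed): m/s  → to the power 2, contributes m²/s²
  The factor ½ is dimensionless.

Multiplying the contributions: [kg] · [m²/s²]
Adding exponents of each base unit: kg: 1, m: 2, s: -2
SI base units of kinetic energy: kg·m²/s²

The claimed units kg·m/s² (exponents kg: 1, m: 1, s: -2) do not match the derived units kg·m²/s² (exponents kg: 1, m: 2, s: -2), so the claim is incorrect.

Answer: No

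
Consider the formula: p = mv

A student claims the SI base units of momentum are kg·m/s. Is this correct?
Units of each symbol in p = mv:
  m (mass): kg
  v (velocity): m/s

Multiplying the contributions: [kg] · [m/s]
Adding exponents of each base unit: kg: 1, m: 1, s: -1
SI base units of momentum: kg·m/s

The claimed units kg·m/s match the derived units, so the claim is correct.

Answer: Yes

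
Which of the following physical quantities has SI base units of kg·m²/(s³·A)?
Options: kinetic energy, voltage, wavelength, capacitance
Checking the SI base units of each option:
  kinetic energy (E = ½mv²): kg·m²/s²  ✗
  voltage (V = IR): kg·m²/(s³·A)  ✓ matches
  wavelength (λ = v/f): m  ✗
  capacitance (C = Q/V): s⁴·A²/(kg·m²)  ✗

Only voltage has units kg·m²/(s³·A).

Answer: voltage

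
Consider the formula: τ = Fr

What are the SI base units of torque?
Units of each symbol in τ = Fr:
  F (force): kg·m/s²
  r (lever arm): m

Multiplying the contributions: [kg·m/s²] · [m]
Adding exponents of each base unit: kg: 1, m: 2, s: -2
SI base units of torque: kg·m²/s²

Answer: kg·m²/s²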